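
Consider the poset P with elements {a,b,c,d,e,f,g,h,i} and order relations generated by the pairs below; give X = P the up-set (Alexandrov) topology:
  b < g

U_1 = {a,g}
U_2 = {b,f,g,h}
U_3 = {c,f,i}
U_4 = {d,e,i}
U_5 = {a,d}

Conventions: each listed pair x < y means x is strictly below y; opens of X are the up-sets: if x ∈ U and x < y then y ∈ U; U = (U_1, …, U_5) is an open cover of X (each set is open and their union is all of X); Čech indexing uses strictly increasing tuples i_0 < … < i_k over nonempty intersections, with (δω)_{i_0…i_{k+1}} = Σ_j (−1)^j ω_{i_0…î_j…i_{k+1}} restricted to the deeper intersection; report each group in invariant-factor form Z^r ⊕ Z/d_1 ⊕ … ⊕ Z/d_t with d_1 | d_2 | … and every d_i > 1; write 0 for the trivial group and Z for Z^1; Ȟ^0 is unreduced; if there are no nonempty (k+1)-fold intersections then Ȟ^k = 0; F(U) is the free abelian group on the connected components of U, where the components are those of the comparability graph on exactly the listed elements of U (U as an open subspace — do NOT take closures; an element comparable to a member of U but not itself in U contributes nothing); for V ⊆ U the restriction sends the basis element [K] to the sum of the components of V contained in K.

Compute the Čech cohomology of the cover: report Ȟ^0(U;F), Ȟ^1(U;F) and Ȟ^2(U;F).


Ȟ^0(U;F) ≅ Z^8, Ȟ^1(U;F) ≅ 0, Ȟ^2(U;F) ≅ 0

cover nerve:
  U12={g} U15={a} U23={f} U34={i} U45={d}
components per intersection:
  U1: {a} {g}
  U2: {b,g} {f} {h}
  U3: {c} {f} {i}
  U4: {d} {e} {i}
  U5: {a} {d}
  U12: {g}
  U15: {a}
  U23: {f}
  U34: {i}
  U45: {d}
C dims 13,5; δ0: rk 5, SNF 1^5
Ȟ^0: (13−5)−0=8 ⇒ Z^8
Ȟ^1: (5−0)−5=0 ⇒ 0
Ȟ^2: (0−0)−0=0 ⇒ 0


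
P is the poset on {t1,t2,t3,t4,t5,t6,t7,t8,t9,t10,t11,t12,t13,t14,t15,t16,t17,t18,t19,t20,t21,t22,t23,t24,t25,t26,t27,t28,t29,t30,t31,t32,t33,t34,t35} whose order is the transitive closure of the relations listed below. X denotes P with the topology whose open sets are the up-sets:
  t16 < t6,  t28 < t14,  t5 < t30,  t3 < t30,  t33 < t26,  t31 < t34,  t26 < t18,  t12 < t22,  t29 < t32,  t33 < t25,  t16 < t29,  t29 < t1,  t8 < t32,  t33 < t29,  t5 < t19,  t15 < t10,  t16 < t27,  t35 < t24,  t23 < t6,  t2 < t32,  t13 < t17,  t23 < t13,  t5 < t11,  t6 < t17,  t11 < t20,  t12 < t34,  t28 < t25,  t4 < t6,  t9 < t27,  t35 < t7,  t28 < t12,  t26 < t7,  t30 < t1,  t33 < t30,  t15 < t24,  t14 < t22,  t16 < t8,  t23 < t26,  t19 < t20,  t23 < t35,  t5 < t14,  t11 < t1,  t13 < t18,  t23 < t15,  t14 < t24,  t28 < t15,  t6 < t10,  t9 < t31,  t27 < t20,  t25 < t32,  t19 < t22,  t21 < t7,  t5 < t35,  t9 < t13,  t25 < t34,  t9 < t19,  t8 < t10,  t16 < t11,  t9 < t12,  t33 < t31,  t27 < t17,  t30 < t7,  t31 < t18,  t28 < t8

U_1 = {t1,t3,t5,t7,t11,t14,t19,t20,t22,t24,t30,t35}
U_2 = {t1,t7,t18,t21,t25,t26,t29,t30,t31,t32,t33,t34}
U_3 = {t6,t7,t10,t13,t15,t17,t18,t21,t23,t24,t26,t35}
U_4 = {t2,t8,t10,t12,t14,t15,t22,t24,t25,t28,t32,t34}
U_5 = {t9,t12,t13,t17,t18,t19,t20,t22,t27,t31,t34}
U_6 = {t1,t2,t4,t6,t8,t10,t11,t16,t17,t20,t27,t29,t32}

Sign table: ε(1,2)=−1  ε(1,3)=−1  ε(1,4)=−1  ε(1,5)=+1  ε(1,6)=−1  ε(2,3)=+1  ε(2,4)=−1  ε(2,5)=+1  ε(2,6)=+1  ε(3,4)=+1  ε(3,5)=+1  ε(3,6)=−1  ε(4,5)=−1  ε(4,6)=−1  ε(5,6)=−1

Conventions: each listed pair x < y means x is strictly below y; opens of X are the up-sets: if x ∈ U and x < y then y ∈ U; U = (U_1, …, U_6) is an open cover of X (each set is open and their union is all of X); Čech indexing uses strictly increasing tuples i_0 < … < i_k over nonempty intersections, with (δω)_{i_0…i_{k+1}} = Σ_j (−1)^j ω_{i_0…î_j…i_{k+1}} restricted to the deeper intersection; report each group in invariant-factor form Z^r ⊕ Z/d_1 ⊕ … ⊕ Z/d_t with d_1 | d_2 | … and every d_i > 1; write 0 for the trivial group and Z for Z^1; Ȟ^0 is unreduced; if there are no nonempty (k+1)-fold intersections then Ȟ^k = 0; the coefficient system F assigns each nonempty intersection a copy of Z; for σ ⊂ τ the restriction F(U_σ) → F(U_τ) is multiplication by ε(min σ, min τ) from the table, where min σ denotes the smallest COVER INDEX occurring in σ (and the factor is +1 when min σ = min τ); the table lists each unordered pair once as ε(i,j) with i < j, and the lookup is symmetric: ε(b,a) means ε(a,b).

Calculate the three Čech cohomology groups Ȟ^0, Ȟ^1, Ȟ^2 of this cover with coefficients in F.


Ȟ^0 = 0,  Ȟ^1 = Z/2,  Ȟ^2 = Z

cover nerve:
  U12={t1,t7,t30} U13={t7,t24,t35} U14={t14,t22,t24} U15={t19,t20,t22} U16={t1,t11,t20} U23={t7,t18,t21,t26} U24={t25,t32,t34} U25={t18,t31,t34} U26={t1,t29,t32} U34={t10,t15,t24} U35={t13,t17,t18} U36={t6,t10,t17} U45={t12,t22,t34} U46={t2,t8,t10,t32} U56={t17,t20,t27}
  U123={t7} U126={t1} U134={t24} U145={t22} U156={t20} U235={t18} U245={t34} U246={t32} U346={t10} U356={t17}
C dims 6,15,10; δ0: rk 6, SNF 1^5·2; δ1: rk 9, SNF 1^9
Ȟ^0: (6−6)−0=0 ⇒ 0
Ȟ^1: (15−9)−6=0 plus torsion [2] ⇒ Z/2
Ȟ^2: (10−0)−9=1 ⇒ Z


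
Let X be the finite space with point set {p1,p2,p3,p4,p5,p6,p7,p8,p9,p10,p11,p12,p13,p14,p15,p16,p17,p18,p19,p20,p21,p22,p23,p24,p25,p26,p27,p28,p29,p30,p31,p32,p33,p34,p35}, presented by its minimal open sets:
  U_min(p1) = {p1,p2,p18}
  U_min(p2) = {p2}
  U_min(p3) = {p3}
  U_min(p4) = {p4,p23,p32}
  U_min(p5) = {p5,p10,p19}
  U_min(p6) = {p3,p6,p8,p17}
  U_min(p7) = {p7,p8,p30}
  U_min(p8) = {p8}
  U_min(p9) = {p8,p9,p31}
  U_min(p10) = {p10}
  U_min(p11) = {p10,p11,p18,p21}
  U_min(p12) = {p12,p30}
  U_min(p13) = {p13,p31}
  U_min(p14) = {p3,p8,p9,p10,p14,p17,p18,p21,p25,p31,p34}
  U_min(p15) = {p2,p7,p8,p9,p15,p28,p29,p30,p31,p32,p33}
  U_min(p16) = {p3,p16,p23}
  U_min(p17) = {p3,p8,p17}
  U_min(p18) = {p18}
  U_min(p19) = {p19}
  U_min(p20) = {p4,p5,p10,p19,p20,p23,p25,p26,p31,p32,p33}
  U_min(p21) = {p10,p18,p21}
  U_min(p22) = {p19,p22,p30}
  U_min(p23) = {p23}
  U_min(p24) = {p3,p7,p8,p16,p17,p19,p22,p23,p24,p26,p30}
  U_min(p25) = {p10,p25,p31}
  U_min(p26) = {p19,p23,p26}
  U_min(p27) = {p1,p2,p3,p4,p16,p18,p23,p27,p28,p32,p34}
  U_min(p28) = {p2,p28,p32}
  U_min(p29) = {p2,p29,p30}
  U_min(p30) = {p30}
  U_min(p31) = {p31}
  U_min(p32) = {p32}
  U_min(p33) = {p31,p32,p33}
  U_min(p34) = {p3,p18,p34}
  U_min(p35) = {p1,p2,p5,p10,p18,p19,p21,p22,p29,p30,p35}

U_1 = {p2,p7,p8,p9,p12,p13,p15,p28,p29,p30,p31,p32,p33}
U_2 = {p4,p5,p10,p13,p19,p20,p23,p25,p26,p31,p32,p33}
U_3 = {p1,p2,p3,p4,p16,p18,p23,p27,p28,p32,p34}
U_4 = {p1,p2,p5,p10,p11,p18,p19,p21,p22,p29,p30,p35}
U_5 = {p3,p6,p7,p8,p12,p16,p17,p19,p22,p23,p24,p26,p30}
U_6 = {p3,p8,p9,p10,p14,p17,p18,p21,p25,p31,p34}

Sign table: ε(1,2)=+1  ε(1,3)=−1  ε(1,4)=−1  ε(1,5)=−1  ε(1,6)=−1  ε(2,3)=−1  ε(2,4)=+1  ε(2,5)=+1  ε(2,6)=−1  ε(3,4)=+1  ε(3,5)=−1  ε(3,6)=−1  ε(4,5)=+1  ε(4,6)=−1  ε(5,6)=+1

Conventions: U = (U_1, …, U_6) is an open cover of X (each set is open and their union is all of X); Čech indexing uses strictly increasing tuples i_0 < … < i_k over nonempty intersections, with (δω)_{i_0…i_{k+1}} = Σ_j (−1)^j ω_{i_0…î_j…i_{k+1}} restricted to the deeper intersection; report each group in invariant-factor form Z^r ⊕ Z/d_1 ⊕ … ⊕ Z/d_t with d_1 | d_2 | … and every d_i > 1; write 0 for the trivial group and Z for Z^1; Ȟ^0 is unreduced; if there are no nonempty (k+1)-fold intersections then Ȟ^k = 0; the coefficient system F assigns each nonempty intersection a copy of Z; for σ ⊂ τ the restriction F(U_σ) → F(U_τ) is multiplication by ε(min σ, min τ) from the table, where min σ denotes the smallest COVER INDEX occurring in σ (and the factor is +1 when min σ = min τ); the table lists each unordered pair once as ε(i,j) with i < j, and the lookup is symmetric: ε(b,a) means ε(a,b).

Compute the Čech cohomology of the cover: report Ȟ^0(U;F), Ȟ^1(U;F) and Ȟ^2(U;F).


nerve of the cover:
  U12={p13,p31,p32,p33} U13={p2,p28,p32} U14={p2,p29,p30} U15={p7,p8,p12,p30} U16={p8,p9,p31} U23={p4,p23,p32} U24={p5,p10,p19} U25={p19,p23,p26} U26={p10,p25,p31} U34={p1,p2,p18} U35={p3,p16,p23} U36={p3,p18,p34} U45={p19,p22,p30} U46={p10,p18,p21} U56={p3,p8,p17}
  U123={p32} U126={p31} U134={p2} U145={p30} U156={p8} U235={p23} U245={p19} U246={p10} U346={p18} U356={p3}
C dims 6,15,10; δ0: rk 6, SNF 1^5·2; δ1: rk 9, SNF 1^9
Ȟ^0 = (6 − 6) − 0 = 0, so Ȟ^0 ≅ 0
Ȟ^1 = (15 − 9) − 6 = 0 plus torsion [2], so Ȟ^1 ≅ Z/2
Ȟ^2 = (10 − 0) − 9 = 1, so Ȟ^2 ≅ Z

Ȟ^0 = 0, Ȟ^1 = Z/2, Ȟ^2 = Z


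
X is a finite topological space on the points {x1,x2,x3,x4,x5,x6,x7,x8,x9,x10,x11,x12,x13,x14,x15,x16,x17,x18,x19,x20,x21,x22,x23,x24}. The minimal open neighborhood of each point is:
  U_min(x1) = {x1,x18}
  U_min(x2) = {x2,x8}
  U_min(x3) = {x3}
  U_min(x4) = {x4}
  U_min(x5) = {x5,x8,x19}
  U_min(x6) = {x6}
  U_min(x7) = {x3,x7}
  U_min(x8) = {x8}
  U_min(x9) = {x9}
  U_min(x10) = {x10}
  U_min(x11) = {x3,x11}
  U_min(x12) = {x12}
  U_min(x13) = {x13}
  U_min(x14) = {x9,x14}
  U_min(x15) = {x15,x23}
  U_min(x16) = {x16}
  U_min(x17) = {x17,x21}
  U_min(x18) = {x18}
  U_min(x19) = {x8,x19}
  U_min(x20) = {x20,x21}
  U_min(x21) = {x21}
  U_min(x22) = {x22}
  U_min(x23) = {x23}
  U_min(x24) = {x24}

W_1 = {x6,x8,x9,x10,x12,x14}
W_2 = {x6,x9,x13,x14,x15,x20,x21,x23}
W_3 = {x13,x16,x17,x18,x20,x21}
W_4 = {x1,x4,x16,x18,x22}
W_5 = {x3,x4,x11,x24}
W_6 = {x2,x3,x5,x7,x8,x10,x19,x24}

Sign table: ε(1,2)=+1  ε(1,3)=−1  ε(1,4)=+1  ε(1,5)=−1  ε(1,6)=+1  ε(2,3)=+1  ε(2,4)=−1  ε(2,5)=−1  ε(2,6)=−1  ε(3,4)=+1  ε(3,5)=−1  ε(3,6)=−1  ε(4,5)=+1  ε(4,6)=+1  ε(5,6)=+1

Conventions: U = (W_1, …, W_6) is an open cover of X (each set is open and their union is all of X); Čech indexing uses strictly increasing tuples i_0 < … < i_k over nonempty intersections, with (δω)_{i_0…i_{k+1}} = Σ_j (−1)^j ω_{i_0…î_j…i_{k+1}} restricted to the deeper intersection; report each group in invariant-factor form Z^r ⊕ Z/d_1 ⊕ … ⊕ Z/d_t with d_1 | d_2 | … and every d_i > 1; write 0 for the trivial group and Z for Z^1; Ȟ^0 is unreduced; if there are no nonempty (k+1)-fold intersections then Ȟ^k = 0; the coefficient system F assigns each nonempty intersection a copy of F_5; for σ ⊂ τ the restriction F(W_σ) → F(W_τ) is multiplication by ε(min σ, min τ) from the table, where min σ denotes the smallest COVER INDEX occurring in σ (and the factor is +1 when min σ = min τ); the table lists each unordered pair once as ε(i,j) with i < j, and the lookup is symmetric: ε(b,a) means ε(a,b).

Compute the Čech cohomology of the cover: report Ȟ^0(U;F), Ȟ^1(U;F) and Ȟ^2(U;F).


nonempty intersections:
  W12={x6,x9,x14} W16={x8,x10} W23={x13,x20,x21} W34={x16,x18} W45={x4} W56={x3,x24}
C dims 6,6; δ0: rk_F5 5
Ȟ^0: (6−5)−0=1 ⇒ Z/5
Ȟ^1: (6−0)−5=1 ⇒ Z/5
Ȟ^2: (0−0)−0=0 ⇒ 0

Ȟ^0 ≅ Z/5; Ȟ^1 ≅ Z/5; Ȟ^2 ≅ 0


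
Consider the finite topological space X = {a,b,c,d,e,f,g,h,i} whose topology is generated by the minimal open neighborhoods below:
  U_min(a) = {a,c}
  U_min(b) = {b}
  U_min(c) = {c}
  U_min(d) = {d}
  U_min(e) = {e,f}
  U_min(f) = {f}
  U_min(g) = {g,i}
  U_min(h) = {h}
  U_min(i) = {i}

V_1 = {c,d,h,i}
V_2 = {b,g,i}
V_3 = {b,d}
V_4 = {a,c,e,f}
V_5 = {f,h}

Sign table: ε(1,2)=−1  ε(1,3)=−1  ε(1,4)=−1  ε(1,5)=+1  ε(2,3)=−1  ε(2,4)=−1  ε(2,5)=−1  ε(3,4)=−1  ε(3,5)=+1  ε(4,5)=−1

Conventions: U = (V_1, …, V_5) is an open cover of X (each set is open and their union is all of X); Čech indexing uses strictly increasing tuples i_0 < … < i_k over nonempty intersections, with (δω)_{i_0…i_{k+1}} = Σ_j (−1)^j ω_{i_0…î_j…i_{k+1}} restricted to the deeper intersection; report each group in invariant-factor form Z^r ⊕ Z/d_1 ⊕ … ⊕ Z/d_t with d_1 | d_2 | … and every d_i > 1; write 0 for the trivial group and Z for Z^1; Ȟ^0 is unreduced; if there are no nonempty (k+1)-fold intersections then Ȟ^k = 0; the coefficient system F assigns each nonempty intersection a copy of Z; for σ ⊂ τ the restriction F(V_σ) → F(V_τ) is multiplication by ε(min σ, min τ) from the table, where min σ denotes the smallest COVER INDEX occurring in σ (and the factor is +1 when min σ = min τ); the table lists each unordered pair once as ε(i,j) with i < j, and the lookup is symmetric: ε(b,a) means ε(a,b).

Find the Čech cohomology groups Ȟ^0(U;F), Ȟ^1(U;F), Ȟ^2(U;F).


Ȟ^0 = 0,  Ȟ^1 = Z ⊕ Z/2,  Ȟ^2 = 0

nerve simplices:
  V12={i} V13={d} V14={c} V15={h} V23={b} V45={f}
C dims 5,6; δ0: rk 5, SNF 1^4·2
degree 0: 5−5−0 = 0 → Ȟ^0 ≅ 0
degree 1: 6−0−5 = 1 plus torsion [2] → Ȟ^1 ≅ Z ⊕ Z/2
degree 2: 0−0−0 = 0 → Ȟ^2 ≅ 0


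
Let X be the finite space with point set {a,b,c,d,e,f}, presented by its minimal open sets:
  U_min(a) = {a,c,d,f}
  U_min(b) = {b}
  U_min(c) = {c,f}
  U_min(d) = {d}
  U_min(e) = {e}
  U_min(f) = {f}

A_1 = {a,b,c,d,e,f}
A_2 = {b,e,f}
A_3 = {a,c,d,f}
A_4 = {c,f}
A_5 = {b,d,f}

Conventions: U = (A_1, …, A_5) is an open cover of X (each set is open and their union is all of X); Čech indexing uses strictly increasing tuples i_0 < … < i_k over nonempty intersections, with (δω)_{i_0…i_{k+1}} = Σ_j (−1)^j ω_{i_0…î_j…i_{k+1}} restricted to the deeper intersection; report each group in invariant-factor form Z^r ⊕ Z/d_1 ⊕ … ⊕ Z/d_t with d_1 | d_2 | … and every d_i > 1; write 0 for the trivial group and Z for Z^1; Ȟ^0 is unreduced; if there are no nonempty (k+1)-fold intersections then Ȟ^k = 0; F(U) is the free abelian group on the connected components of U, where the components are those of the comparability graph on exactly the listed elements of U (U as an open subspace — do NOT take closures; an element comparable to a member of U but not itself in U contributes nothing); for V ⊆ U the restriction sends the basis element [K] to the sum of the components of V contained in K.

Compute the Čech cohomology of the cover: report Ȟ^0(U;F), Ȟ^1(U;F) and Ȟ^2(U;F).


nerve simplices:
  A12={b,e,f} A13={a,c,d,f} A14={c,f} A15={b,d,f} A23={f} A24={f} A25={b,f} A34={c,f} A35={d,f} A45={f}
  A123={f} A124={f} A125={b,f} A134={c,f} A135={d,f} A145={f} A234={f} A235={f} A245={f} A345={f}
  A1234={f} A1235={f} A1245={f} A1345={f} A2345={f}
  A12345={f}
components per intersection:
  A1: {a,c,d,f} {b} {e}
  A2: {b} {e} {f}
  A3: {a,c,d,f}
  A4: {c,f}
  A5: {b} {d} {f}
  A12: {b} {e} {f}
  A13: {a,c,d,f}
  A14: {c,f}
  A15: {b} {d} {f}
  A23: {f}
  A24: {f}
  A25: {b} {f}
  A34: {c,f}
  A35: {d} {f}
  A45: {f}
  A123: {f}
  A124: {f}
  A125: {b} {f}
  A134: {c,f}
  A135: {d} {f}
  A145: {f}
  A234: {f}
  A235: {f}
  A245: {f}
  A345: {f}
  A1234: {f}
  A1235: {f}
  A1245: {f}
  A1345: {f}
  A2345: {f}
  A12345: {f}
C dims 11,16,12,5; δ0: rk 8, SNF 1^8; δ1: rk 8, SNF 1^8; δ2: rk 4, SNF 1^4
degree 0: 11−8−0 = 3 → Ȟ^0 ≅ Z^3
degree 1: 16−8−8 = 0 → Ȟ^1 ≅ 0
degree 2: 12−4−8 = 0 → Ȟ^2 ≅ 0

Ȟ^0(U;F) ≅ Z^3, Ȟ^1(U;F) ≅ 0 and Ȟ^2(U;F) ≅ 0


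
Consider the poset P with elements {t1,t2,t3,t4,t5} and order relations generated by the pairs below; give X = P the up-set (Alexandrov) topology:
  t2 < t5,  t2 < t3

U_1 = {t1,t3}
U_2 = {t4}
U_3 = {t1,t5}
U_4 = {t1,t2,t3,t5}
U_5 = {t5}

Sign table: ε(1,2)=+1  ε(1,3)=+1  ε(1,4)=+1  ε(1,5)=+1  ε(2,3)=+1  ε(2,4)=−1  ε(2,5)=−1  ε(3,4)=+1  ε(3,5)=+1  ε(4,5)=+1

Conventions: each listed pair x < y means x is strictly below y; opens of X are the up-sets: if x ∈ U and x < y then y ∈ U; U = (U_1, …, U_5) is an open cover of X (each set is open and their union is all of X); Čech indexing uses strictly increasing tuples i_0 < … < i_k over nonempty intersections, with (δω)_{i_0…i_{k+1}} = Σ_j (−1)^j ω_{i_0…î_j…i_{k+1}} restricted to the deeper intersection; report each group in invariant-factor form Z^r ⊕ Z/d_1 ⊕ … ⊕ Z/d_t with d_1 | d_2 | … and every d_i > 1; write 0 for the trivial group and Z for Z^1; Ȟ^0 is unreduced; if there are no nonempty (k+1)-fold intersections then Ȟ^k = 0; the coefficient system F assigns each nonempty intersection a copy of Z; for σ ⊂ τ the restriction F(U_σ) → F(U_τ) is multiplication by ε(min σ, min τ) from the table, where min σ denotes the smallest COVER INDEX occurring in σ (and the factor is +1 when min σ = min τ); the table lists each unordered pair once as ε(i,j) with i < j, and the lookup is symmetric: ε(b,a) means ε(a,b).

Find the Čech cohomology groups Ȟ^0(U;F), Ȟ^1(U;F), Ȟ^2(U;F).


nonempty intersections:
  U13={t1} U14={t1,t3} U34={t1,t5} U35={t5} U45={t5}
  U134={t1} U345={t5}
C dims 5,5,2; δ0: rk 3, SNF 1^3; δ1: rk 2, SNF 1^2
Ȟ^0: (5−3)−0=2 ⇒ Z^2
Ȟ^1: (5−2)−3=0 ⇒ 0
Ȟ^2: (2−0)−2=0 ⇒ 0

Ȟ^0 ≅ Z^2; Ȟ^1 ≅ 0; Ȟ^2 ≅ 0


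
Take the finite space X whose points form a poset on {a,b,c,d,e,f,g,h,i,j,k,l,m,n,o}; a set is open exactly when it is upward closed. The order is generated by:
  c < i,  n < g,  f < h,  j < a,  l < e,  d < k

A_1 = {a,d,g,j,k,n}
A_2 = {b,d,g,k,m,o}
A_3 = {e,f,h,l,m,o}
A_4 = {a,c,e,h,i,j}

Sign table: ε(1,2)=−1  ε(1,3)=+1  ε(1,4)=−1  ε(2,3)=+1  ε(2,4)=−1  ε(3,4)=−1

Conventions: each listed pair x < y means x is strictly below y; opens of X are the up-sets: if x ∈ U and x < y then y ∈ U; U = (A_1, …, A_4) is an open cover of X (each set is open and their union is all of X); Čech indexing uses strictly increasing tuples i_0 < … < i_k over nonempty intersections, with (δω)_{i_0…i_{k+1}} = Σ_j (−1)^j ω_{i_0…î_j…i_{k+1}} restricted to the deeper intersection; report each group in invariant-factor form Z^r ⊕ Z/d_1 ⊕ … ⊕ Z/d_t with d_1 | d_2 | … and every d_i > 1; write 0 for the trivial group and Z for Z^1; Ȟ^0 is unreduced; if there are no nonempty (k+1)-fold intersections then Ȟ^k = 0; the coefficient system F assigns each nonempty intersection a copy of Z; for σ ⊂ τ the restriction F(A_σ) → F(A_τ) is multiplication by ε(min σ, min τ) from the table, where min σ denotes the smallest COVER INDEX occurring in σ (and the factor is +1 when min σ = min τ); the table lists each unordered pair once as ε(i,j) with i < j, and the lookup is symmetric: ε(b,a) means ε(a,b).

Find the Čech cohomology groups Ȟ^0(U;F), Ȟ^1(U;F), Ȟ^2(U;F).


Ȟ^0 = 0, Ȟ^1 = Z/2, Ȟ^2 = 0

nerve simplices:
  A12={d,g,k} A14={a,j} A23={m,o} A34={e,h}
C dims 4,4; δ0: rk 4, SNF 1^3·2
degree 0: 4−4−0 = 0 → Ȟ^0 ≅ 0
degree 1: 4−0−4 = 0 plus torsion [2] → Ȟ^1 ≅ Z/2
degree 2: 0−0−0 = 0 → Ȟ^2 ≅ 0


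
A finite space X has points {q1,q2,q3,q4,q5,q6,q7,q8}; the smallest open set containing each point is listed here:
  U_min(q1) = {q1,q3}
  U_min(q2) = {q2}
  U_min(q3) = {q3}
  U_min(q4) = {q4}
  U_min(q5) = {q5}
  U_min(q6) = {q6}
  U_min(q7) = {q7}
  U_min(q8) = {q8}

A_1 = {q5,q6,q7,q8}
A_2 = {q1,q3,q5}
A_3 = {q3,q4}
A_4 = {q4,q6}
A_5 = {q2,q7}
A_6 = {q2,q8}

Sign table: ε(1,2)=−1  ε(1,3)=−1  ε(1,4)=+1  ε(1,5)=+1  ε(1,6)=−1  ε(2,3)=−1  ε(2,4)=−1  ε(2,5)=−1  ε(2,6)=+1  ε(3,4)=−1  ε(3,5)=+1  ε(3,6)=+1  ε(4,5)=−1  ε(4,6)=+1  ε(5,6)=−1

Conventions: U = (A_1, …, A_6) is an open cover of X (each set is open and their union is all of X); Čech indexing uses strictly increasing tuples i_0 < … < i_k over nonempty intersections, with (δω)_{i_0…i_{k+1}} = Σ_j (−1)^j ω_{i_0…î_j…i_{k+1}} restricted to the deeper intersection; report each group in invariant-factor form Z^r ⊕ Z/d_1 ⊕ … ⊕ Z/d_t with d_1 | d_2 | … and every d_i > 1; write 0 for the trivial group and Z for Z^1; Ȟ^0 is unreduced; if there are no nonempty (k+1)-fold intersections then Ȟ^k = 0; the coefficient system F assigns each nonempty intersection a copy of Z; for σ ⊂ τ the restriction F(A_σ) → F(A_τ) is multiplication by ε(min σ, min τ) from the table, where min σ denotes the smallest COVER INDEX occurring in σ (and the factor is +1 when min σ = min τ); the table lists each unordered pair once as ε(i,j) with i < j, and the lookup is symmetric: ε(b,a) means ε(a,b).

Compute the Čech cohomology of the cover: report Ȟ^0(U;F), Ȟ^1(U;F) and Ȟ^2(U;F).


Ȟ^0 ≅ 0,  Ȟ^1 ≅ Z ⊕ Z/2,  Ȟ^2 ≅ 0

nerve of the cover:
  A12={q5} A14={q6} A15={q7} A16={q8} A23={q3} A34={q4} A56={q2}
C dims 6,7; δ0: rk 6, SNF 1^5·2
Ȟ^0 = (6 − 6) − 0 = 0, so Ȟ^0 ≅ 0
Ȟ^1 = (7 − 0) − 6 = 1 plus torsion [2], so Ȟ^1 ≅ Z ⊕ Z/2
Ȟ^2 = (0 − 0) − 0 = 0, so Ȟ^2 ≅ 0


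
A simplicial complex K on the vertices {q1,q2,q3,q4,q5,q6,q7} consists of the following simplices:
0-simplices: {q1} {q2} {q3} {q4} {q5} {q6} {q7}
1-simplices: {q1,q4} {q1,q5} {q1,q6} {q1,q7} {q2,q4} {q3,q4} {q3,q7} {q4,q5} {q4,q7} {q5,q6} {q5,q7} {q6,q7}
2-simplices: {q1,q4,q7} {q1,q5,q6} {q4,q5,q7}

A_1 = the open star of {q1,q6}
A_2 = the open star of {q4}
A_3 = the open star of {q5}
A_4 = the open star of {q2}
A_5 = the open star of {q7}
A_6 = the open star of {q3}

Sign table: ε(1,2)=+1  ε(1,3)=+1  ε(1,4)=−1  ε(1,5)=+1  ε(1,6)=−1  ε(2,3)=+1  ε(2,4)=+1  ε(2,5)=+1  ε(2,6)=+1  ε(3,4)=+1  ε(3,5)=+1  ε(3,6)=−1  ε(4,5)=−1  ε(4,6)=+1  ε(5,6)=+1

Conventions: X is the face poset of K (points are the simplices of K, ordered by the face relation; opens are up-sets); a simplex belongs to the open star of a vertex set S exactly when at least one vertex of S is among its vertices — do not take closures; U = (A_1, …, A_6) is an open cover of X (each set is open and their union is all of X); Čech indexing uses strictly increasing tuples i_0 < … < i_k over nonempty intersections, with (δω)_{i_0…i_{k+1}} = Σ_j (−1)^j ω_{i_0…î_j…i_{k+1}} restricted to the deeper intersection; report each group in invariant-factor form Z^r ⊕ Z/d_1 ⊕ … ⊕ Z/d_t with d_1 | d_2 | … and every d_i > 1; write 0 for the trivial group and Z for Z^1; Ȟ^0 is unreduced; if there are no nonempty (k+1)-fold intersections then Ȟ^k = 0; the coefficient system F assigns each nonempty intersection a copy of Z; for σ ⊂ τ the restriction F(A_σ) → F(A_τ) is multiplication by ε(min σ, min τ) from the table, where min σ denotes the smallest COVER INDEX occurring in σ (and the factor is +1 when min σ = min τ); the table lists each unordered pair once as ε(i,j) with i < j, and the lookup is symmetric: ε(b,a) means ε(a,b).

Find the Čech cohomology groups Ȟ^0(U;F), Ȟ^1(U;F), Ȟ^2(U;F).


Ȟ^0(U;F) ≅ Z; Ȟ^1(U;F) ≅ Z^2; Ȟ^2(U;F) ≅ 0

nonempty intersections:
  A1={{q1},{q6},{q1,q4},{q1,q5},{q1,q6},{q1,q7},{q5,q6},{q6,q7},{q1,q4,q7},{q1,q5,q6}} A2={{q4},{q1,q4},{q2,q4},{q3,q4},{q4,q5},{q4,q7},{q1,q4,q7},{q4,q5,q7}} A3={{q5},{q1,q5},{q4,q5},{q5,q6},{q5,q7},{q1,q5,q6},{q4,q5,q7}} A4={{q2},{q2,q4}} A5={{q7},{q1,q7},{q3,q7},{q4,q7},{q5,q7},{q6,q7},{q1,q4,q7},{q4,q5,q7}} A6={{q3},{q3,q4},{q3,q7}}
  A12={{q1,q4},{q1,q4,q7}} A13={{q1,q5},{q5,q6},{q1,q5,q6}} A15={{q1,q7},{q6,q7},{q1,q4,q7}} A23={{q4,q5},{q4,q5,q7}} A24={{q2,q4}} A25={{q4,q7},{q1,q4,q7},{q4,q5,q7}} A26={{q3,q4}} A35={{q5,q7},{q4,q5,q7}} A56={{q3,q7}}
  A125={{q1,q4,q7}} A235={{q4,q5,q7}}
C dims 6,9,2; δ0: rk 5, SNF 1^5; δ1: rk 2, SNF 1^2
Ȟ^0: (6−5)−0=1 ⇒ Z
Ȟ^1: (9−2)−5=2 ⇒ Z^2
Ȟ^2: (2−0)−2=0 ⇒ 0


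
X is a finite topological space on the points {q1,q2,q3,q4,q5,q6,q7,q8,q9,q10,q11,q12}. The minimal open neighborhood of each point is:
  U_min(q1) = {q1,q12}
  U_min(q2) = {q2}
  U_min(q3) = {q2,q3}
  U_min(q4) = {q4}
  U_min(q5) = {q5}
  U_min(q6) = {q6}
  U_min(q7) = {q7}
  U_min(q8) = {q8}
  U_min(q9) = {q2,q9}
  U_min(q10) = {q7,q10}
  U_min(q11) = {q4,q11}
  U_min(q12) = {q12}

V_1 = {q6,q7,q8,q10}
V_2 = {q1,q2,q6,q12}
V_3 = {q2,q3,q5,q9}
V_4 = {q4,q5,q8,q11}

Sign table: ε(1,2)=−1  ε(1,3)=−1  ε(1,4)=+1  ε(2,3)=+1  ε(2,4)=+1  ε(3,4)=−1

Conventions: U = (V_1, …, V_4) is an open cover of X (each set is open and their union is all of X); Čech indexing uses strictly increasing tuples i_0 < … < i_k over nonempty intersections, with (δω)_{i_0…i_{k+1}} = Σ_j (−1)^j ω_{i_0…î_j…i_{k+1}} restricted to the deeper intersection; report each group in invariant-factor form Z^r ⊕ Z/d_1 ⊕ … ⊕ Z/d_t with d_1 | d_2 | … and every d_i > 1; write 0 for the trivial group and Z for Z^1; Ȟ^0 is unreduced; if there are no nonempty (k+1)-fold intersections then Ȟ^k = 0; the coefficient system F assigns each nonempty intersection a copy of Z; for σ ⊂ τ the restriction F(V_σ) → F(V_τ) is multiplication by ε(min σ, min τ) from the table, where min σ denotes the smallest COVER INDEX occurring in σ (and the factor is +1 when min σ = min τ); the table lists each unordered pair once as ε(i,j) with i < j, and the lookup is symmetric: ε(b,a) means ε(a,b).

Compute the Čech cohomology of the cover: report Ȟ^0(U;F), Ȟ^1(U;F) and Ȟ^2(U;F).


Ȟ^0 = Z,  Ȟ^1 = Z,  Ȟ^2 = 0

nonempty overlaps:
  V12={q6} V14={q8} V23={q2} V34={q5}
C dims 4,4; δ0: rk 3, SNF 1^3
degree 0: 4−3−0 = 1 → Ȟ^0 ≅ Z
degree 1: 4−0−3 = 1 → Ȟ^1 ≅ Z
degree 2: 0−0−0 = 0 → Ȟ^2 ≅ 0


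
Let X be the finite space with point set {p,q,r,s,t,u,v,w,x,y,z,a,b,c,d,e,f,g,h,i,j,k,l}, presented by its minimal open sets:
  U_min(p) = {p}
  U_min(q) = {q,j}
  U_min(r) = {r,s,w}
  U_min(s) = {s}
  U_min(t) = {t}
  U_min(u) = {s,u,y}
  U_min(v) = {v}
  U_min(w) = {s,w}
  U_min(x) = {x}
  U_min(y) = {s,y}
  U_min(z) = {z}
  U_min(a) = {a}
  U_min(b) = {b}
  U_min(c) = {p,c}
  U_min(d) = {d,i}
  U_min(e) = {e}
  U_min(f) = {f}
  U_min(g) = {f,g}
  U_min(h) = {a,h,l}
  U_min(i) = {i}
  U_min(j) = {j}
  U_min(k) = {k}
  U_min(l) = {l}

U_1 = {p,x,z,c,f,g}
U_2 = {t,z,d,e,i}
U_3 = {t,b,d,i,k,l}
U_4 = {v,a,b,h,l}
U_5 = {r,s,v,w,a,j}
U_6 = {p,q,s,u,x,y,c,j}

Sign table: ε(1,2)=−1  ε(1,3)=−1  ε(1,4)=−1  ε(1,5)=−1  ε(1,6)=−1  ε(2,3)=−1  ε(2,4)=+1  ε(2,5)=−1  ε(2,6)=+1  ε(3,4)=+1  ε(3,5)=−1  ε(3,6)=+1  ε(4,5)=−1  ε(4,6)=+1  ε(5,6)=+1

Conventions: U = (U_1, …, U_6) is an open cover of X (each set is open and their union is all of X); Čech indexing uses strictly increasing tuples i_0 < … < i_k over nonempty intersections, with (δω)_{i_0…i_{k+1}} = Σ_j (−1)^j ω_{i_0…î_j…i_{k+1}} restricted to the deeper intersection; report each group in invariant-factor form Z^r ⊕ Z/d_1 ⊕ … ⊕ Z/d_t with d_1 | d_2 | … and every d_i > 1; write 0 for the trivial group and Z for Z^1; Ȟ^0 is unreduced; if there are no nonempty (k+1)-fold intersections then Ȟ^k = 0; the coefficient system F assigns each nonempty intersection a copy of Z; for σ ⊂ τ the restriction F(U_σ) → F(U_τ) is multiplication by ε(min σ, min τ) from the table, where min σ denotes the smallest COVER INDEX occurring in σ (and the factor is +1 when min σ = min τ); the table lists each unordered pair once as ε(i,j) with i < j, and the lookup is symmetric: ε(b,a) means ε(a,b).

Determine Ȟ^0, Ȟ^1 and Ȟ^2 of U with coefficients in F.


nerve of the cover:
  U12={z} U16={p,x,c} U23={t,d,i} U34={b,l} U45={v,a} U56={s,j}
C dims 6,6; δ0: rk 5, SNF 1^5
Ȟ^0 = (6 − 5) − 0 = 1, so Ȟ^0 ≅ Z
Ȟ^1 = (6 − 0) − 5 = 1, so Ȟ^1 ≅ Z
Ȟ^2 = (0 − 0) − 0 = 0, so Ȟ^2 ≅ 0

Ȟ^0 = Z, Ȟ^1 = Z, Ȟ^2 = 0


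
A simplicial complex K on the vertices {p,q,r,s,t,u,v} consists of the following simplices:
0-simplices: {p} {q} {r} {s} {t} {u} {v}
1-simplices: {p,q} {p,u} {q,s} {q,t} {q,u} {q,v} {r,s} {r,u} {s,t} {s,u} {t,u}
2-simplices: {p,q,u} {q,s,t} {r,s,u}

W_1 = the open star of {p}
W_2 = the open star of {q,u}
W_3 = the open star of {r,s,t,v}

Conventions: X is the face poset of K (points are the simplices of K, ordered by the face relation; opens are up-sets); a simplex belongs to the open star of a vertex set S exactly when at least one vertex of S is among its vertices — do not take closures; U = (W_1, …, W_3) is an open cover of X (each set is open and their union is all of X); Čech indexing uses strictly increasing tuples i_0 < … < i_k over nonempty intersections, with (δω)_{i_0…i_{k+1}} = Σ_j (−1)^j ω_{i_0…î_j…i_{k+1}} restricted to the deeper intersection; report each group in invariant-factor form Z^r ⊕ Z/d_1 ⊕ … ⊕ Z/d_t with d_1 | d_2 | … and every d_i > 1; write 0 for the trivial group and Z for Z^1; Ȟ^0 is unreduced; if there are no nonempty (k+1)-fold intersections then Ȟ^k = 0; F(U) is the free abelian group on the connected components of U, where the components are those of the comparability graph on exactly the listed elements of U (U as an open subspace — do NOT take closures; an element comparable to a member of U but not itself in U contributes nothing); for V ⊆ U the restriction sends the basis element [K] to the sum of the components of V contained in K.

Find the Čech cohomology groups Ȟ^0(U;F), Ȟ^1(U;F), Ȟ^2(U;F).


Ȟ^0(U;F) ≅ Z, Ȟ^1(U;F) ≅ Z^2 and Ȟ^2(U;F) ≅ 0

nonempty overlaps:
  W1={{p},{p,q},{p,u},{p,q,u}} W2={{q},{u},{p,q},{p,u},{q,s},{q,t},{q,u},{q,v},{r,u},{s,u},{t,u},{p,q,u},{q,s,t},{r,s,u}} W3={{r},{s},{t},{v},{q,s},{q,t},{q,v},{r,s},{r,u},{s,t},{s,u},{t,u},{q,s,t},{r,s,u}}
  W12={{p,q},{p,u},{p,q,u}} W23={{q,s},{q,t},{q,v},{r,u},{s,u},{t,u},{q,s,t},{r,s,u}}
components per intersection:
  W1: {{p},{p,q},{p,u},{p,q,u}}
  W2: {{q},{u},{p,q},{p,u},{q,s},{q,t},{q,u},{q,v},{r,u},{s,u},{t,u},{p,q,u},{q,s,t},{r,s,u}}
  W3: {{r},{s},{t},{q,s},{q,t},{r,s},{r,u},{s,t},{s,u},{t,u},{q,s,t},{r,s,u}} {{v},{q,v}}
  W12: {{p,q},{p,u},{p,q,u}}
  W23: {{q,s},{q,t},{q,s,t}} {{q,v}} {{r,u},{s,u},{r,s,u}} {{t,u}}
C dims 4,5; δ0: rk 3, SNF 1^3
degree 0: 4−3−0 = 1 → Ȟ^0 ≅ Z
degree 1: 5−0−3 = 2 → Ȟ^1 ≅ Z^2
degree 2: 0−0−0 = 0 → Ȟ^2 ≅ 0


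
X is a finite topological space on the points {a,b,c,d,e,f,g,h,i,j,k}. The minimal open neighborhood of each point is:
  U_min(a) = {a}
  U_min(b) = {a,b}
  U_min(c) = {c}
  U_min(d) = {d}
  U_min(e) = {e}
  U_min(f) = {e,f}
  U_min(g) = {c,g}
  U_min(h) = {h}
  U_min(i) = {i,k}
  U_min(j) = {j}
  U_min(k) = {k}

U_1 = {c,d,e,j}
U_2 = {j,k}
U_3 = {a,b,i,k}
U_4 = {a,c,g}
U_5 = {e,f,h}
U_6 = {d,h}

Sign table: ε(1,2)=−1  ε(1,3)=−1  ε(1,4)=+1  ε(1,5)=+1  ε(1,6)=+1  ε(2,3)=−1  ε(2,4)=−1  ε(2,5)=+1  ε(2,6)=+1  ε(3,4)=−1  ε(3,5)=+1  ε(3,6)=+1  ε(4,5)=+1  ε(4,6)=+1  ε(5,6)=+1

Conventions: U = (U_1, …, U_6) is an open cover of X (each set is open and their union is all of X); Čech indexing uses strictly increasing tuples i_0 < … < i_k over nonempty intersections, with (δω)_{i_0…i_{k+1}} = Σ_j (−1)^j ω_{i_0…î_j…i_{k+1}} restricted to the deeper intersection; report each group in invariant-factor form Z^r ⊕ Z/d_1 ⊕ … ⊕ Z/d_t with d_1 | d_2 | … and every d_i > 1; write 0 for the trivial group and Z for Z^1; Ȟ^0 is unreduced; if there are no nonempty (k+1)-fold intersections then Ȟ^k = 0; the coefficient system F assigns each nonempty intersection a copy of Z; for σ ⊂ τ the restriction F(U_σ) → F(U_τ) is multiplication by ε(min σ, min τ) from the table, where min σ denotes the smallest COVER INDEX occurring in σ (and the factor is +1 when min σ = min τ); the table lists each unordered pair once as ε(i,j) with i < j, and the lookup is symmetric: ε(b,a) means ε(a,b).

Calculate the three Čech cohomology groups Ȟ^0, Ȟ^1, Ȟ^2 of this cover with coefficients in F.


nerve simplices:
  U12={j} U14={c} U15={e} U16={d} U23={k} U34={a} U56={h}
C dims 6,7; δ0: rk 6, SNF 1^5·2
degree 0: 6−6−0 = 0 → Ȟ^0 ≅ 0
degree 1: 7−0−6 = 1 plus torsion [2] → Ȟ^1 ≅ Z ⊕ Z/2
degree 2: 0−0−0 = 0 → Ȟ^2 ≅ 0

Ȟ^0(U;F) ≅ 0, Ȟ^1(U;F) ≅ Z ⊕ Z/2 and Ȟ^2(U;F) ≅ 0


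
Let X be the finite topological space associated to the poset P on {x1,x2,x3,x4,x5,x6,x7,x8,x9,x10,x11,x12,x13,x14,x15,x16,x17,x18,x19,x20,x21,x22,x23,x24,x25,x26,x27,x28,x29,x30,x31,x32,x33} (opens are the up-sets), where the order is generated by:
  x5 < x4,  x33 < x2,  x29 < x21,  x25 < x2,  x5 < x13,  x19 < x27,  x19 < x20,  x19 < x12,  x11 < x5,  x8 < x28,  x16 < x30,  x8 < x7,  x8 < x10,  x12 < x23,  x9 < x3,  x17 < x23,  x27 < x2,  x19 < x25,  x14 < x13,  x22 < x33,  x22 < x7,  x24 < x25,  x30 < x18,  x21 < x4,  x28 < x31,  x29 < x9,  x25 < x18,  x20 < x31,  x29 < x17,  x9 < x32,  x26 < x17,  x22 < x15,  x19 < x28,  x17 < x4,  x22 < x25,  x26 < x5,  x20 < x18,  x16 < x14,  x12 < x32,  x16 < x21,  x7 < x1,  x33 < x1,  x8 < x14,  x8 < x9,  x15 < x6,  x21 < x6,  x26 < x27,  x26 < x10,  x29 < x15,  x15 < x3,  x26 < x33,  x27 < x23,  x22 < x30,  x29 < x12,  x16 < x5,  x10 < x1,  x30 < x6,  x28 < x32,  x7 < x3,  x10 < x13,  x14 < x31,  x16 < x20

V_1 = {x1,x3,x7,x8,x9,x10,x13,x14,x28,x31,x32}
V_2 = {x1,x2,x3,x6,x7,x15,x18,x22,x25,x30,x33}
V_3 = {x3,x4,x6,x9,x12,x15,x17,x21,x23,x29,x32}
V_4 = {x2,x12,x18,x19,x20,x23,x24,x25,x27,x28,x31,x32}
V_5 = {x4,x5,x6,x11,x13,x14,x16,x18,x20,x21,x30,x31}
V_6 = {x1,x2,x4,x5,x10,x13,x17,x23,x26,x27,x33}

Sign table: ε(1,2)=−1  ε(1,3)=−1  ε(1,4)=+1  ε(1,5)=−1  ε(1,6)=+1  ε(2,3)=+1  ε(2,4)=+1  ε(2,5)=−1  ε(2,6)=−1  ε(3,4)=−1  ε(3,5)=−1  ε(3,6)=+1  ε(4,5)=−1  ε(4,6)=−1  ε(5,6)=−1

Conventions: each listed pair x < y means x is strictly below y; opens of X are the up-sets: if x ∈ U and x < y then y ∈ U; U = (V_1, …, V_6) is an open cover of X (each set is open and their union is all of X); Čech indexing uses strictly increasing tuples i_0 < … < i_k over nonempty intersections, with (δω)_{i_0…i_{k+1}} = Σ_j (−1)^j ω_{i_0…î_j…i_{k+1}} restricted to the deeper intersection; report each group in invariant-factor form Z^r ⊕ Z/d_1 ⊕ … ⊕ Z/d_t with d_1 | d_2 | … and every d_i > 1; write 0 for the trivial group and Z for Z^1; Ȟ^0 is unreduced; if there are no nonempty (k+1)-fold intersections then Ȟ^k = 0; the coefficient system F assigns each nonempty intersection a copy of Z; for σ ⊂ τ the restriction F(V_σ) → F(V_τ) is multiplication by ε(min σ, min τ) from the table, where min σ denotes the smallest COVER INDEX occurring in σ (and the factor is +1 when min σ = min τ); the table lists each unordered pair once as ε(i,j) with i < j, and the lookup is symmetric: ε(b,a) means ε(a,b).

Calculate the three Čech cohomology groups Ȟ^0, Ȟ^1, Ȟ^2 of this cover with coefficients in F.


nonempty overlaps:
  V12={x1,x3,x7} V13={x3,x9,x32} V14={x28,x31,x32} V15={x13,x14,x31} V16={x1,x10,x13} V23={x3,x6,x15} V24={x2,x18,x25} V25={x6,x18,x30} V26={x1,x2,x33} V34={x12,x23,x32} V35={x4,x6,x21} V36={x4,x17,x23} V45={x18,x20,x31} V46={x2,x23,x27} V56={x4,x5,x13}
  V123={x3} V126={x1} V134={x32} V145={x31} V156={x13} V235={x6} V245={x18} V246={x2} V346={x23} V356={x4}
C dims 6,15,10; δ0: rk 6, SNF 1^5·2; δ1: rk 9, SNF 1^9
degree 0: 6−6−0 = 0 → Ȟ^0 ≅ 0
degree 1: 15−9−6 = 0 plus torsion [2] → Ȟ^1 ≅ Z/2
degree 2: 10−0−9 = 1 → Ȟ^2 ≅ Z

Ȟ^0 ≅ 0,  Ȟ^1 ≅ Z/2,  Ȟ^2 ≅ Z


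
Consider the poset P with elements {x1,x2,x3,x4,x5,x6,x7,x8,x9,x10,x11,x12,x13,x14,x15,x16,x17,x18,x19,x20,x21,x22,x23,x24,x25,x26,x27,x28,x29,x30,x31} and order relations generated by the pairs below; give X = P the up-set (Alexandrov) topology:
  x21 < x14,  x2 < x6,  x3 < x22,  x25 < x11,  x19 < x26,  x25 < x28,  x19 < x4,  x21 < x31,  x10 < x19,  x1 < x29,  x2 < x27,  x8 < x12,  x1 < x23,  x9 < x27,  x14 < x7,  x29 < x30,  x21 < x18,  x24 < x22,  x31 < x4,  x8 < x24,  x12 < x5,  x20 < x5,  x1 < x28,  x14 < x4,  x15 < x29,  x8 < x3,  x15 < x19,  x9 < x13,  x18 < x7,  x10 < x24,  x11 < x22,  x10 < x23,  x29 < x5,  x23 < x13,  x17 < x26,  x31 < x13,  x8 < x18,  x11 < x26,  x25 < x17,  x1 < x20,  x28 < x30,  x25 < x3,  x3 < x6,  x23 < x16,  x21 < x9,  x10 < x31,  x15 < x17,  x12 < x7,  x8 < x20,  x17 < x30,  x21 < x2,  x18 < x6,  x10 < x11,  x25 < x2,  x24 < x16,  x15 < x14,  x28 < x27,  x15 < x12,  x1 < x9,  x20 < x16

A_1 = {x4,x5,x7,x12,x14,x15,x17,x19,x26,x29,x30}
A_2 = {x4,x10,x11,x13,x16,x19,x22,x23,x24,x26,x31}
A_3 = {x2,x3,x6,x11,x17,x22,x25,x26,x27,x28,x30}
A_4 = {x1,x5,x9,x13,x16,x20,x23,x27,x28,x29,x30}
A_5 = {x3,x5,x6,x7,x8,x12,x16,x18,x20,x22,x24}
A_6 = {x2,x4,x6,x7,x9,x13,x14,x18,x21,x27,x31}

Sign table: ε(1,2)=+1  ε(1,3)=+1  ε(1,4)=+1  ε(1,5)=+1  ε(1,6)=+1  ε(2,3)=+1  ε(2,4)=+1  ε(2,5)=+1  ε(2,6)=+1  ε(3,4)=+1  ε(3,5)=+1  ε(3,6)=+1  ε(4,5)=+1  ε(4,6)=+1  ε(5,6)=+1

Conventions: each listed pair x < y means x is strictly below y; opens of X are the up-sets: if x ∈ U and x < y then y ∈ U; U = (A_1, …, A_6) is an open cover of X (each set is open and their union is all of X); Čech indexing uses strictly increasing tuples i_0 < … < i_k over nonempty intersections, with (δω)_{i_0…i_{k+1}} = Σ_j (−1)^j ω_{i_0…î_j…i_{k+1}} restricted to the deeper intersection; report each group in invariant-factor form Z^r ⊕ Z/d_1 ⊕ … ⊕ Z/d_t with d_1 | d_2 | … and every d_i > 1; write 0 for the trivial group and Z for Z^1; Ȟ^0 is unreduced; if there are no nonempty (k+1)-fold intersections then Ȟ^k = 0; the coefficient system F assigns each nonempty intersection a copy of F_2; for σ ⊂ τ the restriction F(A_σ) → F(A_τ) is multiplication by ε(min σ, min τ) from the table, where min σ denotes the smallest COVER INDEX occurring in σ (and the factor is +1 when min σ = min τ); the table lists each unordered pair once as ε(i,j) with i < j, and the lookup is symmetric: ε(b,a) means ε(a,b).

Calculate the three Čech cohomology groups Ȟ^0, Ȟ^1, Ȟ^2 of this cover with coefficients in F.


Ȟ^0 ≅ Z/2; Ȟ^1 ≅ Z/2; Ȟ^2 ≅ Z/2

cover nerve:
  A12={x4,x19,x26} A13={x17,x26,x30} A14={x5,x29,x30} A15={x5,x7,x12} A16={x4,x7,x14} A23={x11,x22,x26} A24={x13,x16,x23} A25={x16,x22,x24} A26={x4,x13,x31} A34={x27,x28,x30} A35={x3,x6,x22} A36={x2,x6,x27} A45={x5,x16,x20} A46={x9,x13,x27} A56={x6,x7,x18}
  A123={x26} A126={x4} A134={x30} A145={x5} A156={x7} A235={x22} A245={x16} A246={x13} A346={x27} A356={x6}
C dims 6,15,10; δ0: rk_F2 5; δ1: rk_F2 9
Ȟ^0: (6−5)−0=1 ⇒ Z/2
Ȟ^1: (15−9)−5=1 ⇒ Z/2
Ȟ^2: (10−0)−9=1 ⇒ Z/2


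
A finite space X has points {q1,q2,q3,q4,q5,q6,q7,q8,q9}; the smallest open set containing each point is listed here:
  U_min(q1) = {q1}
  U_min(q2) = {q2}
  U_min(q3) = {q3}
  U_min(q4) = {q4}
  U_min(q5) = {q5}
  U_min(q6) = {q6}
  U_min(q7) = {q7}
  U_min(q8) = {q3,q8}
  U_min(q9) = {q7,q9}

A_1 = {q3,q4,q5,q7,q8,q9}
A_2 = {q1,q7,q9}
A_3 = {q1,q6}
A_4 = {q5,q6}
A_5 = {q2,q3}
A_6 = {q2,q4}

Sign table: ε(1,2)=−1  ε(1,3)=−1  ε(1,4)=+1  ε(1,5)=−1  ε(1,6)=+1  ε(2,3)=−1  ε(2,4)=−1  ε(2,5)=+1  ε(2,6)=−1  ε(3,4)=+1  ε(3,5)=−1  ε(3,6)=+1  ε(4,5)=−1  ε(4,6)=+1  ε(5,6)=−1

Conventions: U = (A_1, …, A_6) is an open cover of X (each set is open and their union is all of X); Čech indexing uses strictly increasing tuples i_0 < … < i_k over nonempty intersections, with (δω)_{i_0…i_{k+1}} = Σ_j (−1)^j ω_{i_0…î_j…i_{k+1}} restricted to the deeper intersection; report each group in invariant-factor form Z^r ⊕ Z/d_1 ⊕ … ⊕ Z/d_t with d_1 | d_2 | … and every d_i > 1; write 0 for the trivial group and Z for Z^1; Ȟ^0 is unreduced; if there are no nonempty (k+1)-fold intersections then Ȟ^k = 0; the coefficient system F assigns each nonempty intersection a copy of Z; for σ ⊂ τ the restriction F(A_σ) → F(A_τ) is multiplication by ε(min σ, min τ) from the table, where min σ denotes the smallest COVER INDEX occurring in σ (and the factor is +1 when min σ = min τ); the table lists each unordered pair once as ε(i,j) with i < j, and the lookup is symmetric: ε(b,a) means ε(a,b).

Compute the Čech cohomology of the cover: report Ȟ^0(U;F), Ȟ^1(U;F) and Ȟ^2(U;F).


nonempty intersections:
  A12={q7,q9} A14={q5} A15={q3} A16={q4} A23={q1} A34={q6} A56={q2}
C dims 6,7; δ0: rk 5, SNF 1^5
Ȟ^0: (6−5)−0=1 ⇒ Z
Ȟ^1: (7−0)−5=2 ⇒ Z^2
Ȟ^2: (0−0)−0=0 ⇒ 0

Ȟ^0 ≅ Z; Ȟ^1 ≅ Z^2; Ȟ^2 ≅ 0


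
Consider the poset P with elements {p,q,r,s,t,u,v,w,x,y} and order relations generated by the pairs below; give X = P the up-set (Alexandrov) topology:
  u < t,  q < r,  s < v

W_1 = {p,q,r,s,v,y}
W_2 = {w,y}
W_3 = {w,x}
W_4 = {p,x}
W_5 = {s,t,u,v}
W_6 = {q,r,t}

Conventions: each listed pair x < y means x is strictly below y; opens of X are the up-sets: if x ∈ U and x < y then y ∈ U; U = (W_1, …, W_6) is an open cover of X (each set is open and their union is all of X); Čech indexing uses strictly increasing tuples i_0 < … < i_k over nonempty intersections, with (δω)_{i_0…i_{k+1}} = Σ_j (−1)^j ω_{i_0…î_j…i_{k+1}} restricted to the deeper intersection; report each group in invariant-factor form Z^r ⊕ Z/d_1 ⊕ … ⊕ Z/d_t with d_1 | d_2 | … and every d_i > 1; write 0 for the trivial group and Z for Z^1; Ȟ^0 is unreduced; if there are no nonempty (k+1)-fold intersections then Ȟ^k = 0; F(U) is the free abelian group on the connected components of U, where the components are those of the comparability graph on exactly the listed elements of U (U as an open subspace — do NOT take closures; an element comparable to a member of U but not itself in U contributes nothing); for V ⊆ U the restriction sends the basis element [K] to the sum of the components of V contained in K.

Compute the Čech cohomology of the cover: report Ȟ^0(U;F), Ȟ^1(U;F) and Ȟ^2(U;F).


Ȟ^0(U;F) ≅ Z^7,  Ȟ^1(U;F) ≅ 0,  Ȟ^2(U;F) ≅ 0

nerve of the cover:
  W12={y} W14={p} W15={s,v} W16={q,r} W23={w} W34={x} W56={t}
components per intersection:
  W1: {p} {q,r} {s,v} {y}
  W2: {w} {y}
  W3: {w} {x}
  W4: {p} {x}
  W5: {s,v} {t,u}
  W6: {q,r} {t}
  W12: {y}
  W14: {p}
  W15: {s,v}
  W16: {q,r}
  W23: {w}
  W34: {x}
  W56: {t}
C dims 14,7; δ0: rk 7, SNF 1^7
Ȟ^0 = (14 − 7) − 0 = 7, so Ȟ^0 ≅ Z^7
Ȟ^1 = (7 − 0) − 7 = 0, so Ȟ^1 ≅ 0
Ȟ^2 = (0 − 0) − 0 = 0, so Ȟ^2 ≅ 0
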